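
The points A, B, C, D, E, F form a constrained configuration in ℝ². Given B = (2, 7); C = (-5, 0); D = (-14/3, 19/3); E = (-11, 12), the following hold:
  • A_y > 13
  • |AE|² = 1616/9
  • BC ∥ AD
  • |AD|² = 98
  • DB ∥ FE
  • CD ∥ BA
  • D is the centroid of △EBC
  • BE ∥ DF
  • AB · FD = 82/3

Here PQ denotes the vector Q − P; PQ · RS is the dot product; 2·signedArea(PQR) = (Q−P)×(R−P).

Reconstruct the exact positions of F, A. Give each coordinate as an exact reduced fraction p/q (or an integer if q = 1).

1. F_x = -53/3  [DB ∥ FE ∩ BE ∥ DF]
2. F_y = 34/3  [DB ∥ FE ∩ BE ∥ DF]
   → F = (-53/3, 34/3)
3. A_x = 7/3  [BC ∥ AD ∩ CD ∥ BA]
4. A_y = 40/3  [BC ∥ AD ∩ CD ∥ BA]
   → A = (7/3, 40/3)

A = (7/3, 40/3)
F = (-53/3, 34/3)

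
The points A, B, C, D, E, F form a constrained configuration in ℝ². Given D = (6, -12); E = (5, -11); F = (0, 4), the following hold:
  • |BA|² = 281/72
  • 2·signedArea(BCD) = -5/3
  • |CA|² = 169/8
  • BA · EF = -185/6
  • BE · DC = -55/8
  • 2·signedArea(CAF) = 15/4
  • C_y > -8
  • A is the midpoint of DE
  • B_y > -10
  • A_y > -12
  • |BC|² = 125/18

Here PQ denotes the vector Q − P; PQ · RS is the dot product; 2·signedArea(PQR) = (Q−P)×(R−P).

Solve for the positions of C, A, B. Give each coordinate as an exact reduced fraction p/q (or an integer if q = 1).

A = (11/2, -23/2)
B = (55/12, -39/4)
C = (15/4, -29/4)

1. A_x = 11/2  [A is the midpoint of DE]
2. A_y = -23/2  [A is the midpoint of DE]
   → A = (11/2, -23/2)
3. C_x = 15/4  [line -31/2·x + -11/2·y + 73/4 = 0 ∩ |CA|² = 169/8]
4. C_y = -29/4  [line -31/2·x + -11/2·y + 73/4 = 0 ∩ |CA|² = 169/8]
   → C = (15/4, -29/4)
5. B_x = 55/12  [BE · DC = -55/8 ∩ 2·signedArea(BCD) = -5/3]
6. B_y = -39/4  [BE · DC = -55/8 ∩ 2·signedArea(BCD) = -5/3]
   → B = (55/12, -39/4)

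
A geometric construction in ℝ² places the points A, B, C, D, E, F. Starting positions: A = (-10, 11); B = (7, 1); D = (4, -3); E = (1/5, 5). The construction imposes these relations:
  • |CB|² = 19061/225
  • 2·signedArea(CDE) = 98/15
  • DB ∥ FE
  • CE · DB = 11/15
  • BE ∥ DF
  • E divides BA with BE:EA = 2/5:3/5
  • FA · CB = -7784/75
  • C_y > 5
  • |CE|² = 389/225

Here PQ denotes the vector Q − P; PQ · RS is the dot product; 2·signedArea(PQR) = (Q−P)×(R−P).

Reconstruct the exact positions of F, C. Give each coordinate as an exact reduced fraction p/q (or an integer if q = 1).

1. F_x = -14/5  [DB ∥ FE ∩ BE ∥ DF]
2. F_y = 1  [DB ∥ FE ∩ BE ∥ DF]
   → F = (-14/5, 1)
3. C_x = -14/15  [CE · DB = 11/15 ∩ 2·signedArea(CDE) = 98/15]
4. C_y = 17/3  [CE · DB = 11/15 ∩ 2·signedArea(CDE) = 98/15]
   → C = (-14/15, 17/3)

C = (-14/15, 17/3)
F = (-14/5, 1)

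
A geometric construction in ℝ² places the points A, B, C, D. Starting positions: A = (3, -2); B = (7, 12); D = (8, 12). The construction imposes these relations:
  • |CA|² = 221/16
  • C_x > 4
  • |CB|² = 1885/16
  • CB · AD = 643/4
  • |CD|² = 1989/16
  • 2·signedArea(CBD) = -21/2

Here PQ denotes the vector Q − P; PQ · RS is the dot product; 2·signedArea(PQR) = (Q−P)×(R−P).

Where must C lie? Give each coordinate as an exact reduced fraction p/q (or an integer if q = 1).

C = (17/4, 3/2)

1. C_x = 17/4  [2·signedArea(CBD) = -21/2 ∩ CB · AD = 643/4]
2. C_y = 3/2  [2·signedArea(CBD) = -21/2 ∩ CB · AD = 643/4]
   → C = (17/4, 3/2)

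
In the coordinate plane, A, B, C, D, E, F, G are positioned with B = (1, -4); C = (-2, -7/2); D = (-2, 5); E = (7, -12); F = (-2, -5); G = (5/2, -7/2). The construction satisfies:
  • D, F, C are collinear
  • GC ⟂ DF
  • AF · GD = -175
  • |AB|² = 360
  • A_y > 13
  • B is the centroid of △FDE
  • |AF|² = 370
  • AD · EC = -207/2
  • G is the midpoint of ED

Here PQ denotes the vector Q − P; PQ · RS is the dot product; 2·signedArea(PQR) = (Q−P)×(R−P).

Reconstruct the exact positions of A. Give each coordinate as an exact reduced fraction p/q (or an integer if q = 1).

A = (-5, 14)

1. A_x = -5  [AF · GD = -175 ∩ AD · EC = -207/2]
2. A_y = 14  [AF · GD = -175 ∩ AD · EC = -207/2]
   → A = (-5, 14)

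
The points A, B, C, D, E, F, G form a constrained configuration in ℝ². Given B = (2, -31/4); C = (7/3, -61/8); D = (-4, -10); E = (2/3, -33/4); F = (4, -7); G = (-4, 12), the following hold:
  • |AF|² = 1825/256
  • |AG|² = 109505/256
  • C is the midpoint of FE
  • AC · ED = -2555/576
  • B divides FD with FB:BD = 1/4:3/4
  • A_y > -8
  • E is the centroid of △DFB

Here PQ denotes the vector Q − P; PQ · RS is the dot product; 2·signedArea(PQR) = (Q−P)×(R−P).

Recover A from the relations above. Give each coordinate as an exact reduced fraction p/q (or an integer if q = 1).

A = (3/2, -127/16)

1. A_x = 3/2  [line 14/3·x + 7/4·y + 441/64 = 0 ∩ |AF|² = 1825/256]
2. A_y = -127/16  [line 14/3·x + 7/4·y + 441/64 = 0 ∩ |AF|² = 1825/256]
   → A = (3/2, -127/16)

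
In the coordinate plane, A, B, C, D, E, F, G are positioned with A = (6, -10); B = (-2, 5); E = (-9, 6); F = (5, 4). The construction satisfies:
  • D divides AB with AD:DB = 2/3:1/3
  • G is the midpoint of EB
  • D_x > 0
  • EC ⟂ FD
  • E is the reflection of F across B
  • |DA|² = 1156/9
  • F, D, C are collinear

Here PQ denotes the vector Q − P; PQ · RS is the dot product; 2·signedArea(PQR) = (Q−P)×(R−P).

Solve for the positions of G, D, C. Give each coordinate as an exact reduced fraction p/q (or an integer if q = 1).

C = (-489/313, -644/313)
D = (2/3, 0)
G = (-11/2, 11/2)

1. G_x = -11/2  [G is the midpoint of EB]
2. G_y = 11/2  [G is the midpoint of EB]
   → G = (-11/2, 11/2)
3. D_x = 2/3  [D divides AB with AD:DB = 2/3:1/3]
4. D_y = 0  [D divides AB with AD:DB = 2/3:1/3]
   → D = (2/3, 0)
5. C_x = -489/313  [F, D, C are collinear ∩ EC ⟂ FD]
6. C_y = -644/313  [F, D, C are collinear ∩ EC ⟂ FD]
   → C = (-489/313, -644/313)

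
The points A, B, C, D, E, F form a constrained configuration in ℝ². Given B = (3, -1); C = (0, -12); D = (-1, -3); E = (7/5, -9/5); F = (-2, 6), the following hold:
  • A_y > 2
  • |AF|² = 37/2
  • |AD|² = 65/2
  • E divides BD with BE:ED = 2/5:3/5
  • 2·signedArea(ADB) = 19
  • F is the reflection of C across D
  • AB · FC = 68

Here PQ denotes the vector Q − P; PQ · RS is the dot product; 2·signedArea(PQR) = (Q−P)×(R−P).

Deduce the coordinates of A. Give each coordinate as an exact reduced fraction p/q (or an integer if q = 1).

1. A_x = 1/2  [2·signedArea(ADB) = 19 ∩ AB · FC = 68]
2. A_y = 5/2  [2·signedArea(ADB) = 19 ∩ AB · FC = 68]
   → A = (1/2, 5/2)

A = (1/2, 5/2)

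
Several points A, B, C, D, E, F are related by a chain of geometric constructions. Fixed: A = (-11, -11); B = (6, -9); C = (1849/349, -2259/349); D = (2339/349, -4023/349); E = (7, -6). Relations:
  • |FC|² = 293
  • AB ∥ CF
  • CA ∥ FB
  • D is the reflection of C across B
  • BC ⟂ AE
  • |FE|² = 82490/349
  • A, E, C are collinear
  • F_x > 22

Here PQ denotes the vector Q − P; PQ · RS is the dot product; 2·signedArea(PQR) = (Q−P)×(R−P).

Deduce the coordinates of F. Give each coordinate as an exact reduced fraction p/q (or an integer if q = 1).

F = (7782/349, -1561/349)

1. F_x = 7782/349  [CA ∥ FB ∩ AB ∥ CF]
2. F_y = -1561/349  [CA ∥ FB ∩ AB ∥ CF]
   → F = (7782/349, -1561/349)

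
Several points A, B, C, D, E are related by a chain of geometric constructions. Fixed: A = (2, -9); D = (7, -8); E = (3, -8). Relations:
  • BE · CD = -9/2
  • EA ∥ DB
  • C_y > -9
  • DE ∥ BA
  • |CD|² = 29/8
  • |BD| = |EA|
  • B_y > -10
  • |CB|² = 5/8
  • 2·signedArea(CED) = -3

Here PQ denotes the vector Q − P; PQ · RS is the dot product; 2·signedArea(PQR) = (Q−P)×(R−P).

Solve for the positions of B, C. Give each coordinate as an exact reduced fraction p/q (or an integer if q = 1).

B = (6, -9)
C = (21/4, -35/4)

1. B_x = 6  [DE ∥ BA ∩ EA ∥ DB]
2. B_y = -9  [DE ∥ BA ∩ EA ∥ DB]
   → B = (6, -9)
3. C_x = 21/4  [2·signedArea(CED) = -3 ∩ BE · CD = -9/2]
4. C_y = -35/4  [2·signedArea(CED) = -3 ∩ BE · CD = -9/2]
   → C = (21/4, -35/4)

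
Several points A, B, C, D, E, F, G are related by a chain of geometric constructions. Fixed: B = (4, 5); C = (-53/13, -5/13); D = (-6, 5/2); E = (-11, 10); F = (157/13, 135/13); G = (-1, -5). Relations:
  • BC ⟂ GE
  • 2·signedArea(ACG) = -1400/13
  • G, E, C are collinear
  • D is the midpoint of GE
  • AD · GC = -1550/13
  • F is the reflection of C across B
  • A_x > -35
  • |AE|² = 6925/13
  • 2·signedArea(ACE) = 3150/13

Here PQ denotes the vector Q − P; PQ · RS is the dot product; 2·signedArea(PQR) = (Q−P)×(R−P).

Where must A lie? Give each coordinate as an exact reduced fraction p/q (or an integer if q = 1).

A = (-443/13, 125/13)

1. A_x = -443/13  [2·signedArea(ACG) = -1400/13 ∩ AD · GC = -1550/13]
2. A_y = 125/13  [2·signedArea(ACG) = -1400/13 ∩ AD · GC = -1550/13]
   → A = (-443/13, 125/13)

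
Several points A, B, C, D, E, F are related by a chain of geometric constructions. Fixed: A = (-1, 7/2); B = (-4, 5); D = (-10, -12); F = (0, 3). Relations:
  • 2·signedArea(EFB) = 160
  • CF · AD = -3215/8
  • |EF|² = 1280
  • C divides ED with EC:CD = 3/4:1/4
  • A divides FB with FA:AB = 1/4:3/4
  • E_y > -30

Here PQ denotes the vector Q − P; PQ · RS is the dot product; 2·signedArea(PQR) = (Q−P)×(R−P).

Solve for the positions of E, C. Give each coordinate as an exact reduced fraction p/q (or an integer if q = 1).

1. E_x = -16  [line -2·x + -4·y + -148 = 0 ∩ |EF|² = 1280]
2. E_y = -29  [line -2·x + -4·y + -148 = 0 ∩ |EF|² = 1280]
   → E = (-16, -29)
3. C_x = -23/2  [C divides ED with EC:CD = 3/4:1/4]
4. C_y = -65/4  [C divides ED with EC:CD = 3/4:1/4]
   → C = (-23/2, -65/4)

C = (-23/2, -65/4)
E = (-16, -29)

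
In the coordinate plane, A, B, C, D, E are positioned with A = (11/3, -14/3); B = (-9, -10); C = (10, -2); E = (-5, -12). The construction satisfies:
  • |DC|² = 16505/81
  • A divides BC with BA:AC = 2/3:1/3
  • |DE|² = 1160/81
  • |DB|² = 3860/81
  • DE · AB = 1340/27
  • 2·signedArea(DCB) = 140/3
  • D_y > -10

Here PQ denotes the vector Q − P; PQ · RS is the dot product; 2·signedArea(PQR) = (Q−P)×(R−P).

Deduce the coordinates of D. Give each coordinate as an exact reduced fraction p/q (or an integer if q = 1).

D = (-19/9, -86/9)

1. D_x = -19/9  [DE · AB = 1340/27 ∩ 2·signedArea(DCB) = 140/3]
2. D_y = -86/9  [DE · AB = 1340/27 ∩ 2·signedArea(DCB) = 140/3]
   → D = (-19/9, -86/9)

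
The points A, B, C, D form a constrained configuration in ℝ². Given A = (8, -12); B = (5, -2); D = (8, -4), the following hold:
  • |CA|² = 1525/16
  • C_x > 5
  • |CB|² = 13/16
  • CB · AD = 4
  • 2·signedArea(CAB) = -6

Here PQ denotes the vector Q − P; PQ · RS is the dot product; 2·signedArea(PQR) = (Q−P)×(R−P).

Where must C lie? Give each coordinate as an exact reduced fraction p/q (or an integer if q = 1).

1. C_x = 23/4  [CB · AD = 4 ∩ 2·signedArea(CAB) = -6]
2. C_y = -5/2  [CB · AD = 4 ∩ 2·signedArea(CAB) = -6]
   → C = (23/4, -5/2)

C = (23/4, -5/2)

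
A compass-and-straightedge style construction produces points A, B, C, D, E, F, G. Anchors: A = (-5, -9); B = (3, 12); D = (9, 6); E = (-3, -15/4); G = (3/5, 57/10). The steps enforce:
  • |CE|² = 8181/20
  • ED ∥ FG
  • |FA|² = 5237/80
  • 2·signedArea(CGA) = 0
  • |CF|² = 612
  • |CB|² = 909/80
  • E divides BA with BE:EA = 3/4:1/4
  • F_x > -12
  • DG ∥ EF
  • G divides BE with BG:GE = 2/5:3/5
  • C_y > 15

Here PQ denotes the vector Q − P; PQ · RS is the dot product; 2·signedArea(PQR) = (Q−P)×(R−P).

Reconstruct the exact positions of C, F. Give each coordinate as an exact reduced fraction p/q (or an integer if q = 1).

1. C_x = 21/5  [line 147/10·x + -28/5·y + 231/10 = 0 ∩ |CE|² = 8181/20]
2. C_y = 303/20  [line 147/10·x + -28/5·y + 231/10 = 0 ∩ |CE|² = 8181/20]
   → C = (21/5, 303/20)
3. F_x = -57/5  [ED ∥ FG ∩ DG ∥ EF]
4. F_y = -81/20  [ED ∥ FG ∩ DG ∥ EF]
   → F = (-57/5, -81/20)

C = (21/5, 303/20)
F = (-57/5, -81/20)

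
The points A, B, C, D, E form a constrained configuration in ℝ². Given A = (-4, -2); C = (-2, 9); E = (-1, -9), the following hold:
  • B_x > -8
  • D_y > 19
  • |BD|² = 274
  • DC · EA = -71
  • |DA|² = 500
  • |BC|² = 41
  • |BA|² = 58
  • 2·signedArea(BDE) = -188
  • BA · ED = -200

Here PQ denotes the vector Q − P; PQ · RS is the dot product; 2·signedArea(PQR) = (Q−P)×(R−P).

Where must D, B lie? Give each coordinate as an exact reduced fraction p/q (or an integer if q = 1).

B = (-7, 5)
D = (0, 20)

1. D_x = 0  [line 3·x + -7·y + 140 = 0 ∩ |DA|² = 500]
2. D_y = 20  [line 3·x + -7·y + 140 = 0 ∩ |DA|² = 500]
   → D = (0, 20)
3. B_x = -7  [2·signedArea(BDE) = -188 ∩ BA · ED = -200]
4. B_y = 5  [2·signedArea(BDE) = -188 ∩ BA · ED = -200]
   → B = (-7, 5)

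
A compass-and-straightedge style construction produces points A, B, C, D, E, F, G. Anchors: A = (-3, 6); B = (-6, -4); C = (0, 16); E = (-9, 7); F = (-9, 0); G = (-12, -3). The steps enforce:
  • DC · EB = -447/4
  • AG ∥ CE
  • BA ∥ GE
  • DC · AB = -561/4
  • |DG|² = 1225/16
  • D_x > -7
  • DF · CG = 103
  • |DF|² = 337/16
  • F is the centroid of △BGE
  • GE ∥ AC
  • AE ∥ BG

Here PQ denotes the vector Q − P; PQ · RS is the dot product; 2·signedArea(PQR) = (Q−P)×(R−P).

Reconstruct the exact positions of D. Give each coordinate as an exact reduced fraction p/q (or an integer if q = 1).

D = (-27/4, 4)

1. D_x = -27/4  [DC · AB = -561/4 ∩ DF · CG = 103]
2. D_y = 4  [DC · AB = -561/4 ∩ DF · CG = 103]
   → D = (-27/4, 4)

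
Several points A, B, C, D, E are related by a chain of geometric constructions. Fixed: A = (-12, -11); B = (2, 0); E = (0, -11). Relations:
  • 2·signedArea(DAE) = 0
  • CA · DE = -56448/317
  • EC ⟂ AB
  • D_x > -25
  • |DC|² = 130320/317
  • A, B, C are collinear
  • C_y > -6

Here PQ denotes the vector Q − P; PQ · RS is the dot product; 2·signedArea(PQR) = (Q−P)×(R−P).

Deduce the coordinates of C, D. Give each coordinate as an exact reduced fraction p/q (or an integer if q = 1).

1. C_x = -1452/317  [A, B, C are collinear ∩ EC ⟂ AB]
2. C_y = -1639/317  [A, B, C are collinear ∩ EC ⟂ AB]
   → C = (-1452/317, -1639/317)
3. D_x = -24  [2·signedArea(DAE) = 0 ∩ CA · DE = -56448/317]
4. D_y = -11  [2·signedArea(DAE) = 0 ∩ CA · DE = -56448/317]
   → D = (-24, -11)

C = (-1452/317, -1639/317)
D = (-24, -11)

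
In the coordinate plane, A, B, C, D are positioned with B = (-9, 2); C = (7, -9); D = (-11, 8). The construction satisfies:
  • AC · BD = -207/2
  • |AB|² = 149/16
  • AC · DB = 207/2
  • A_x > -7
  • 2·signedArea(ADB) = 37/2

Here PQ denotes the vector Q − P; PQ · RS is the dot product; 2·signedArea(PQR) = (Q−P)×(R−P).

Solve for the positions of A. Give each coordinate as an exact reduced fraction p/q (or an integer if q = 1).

A = (-13/2, 15/4)

1. A_x = -13/2  [AC · BD = -207/2 ∩ 2·signedArea(ADB) = 37/2]
2. A_y = 15/4  [AC · BD = -207/2 ∩ 2·signedArea(ADB) = 37/2]
   → A = (-13/2, 15/4)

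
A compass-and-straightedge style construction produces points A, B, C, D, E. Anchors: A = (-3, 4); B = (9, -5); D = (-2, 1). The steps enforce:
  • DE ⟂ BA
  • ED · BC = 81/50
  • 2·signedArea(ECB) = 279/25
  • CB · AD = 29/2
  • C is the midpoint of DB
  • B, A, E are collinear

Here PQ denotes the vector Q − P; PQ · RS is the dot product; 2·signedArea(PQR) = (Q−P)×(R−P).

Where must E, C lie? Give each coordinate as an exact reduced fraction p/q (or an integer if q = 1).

C = (7/2, -2)
E = (-23/25, 61/25)

1. E_x = -23/25  [B, A, E are collinear ∩ DE ⟂ BA]
2. E_y = 61/25  [B, A, E are collinear ∩ DE ⟂ BA]
   → E = (-23/25, 61/25)
3. C_x = 7/2  [C is the midpoint of DB]
4. C_y = -2  [C is the midpoint of DB]
   → C = (7/2, -2)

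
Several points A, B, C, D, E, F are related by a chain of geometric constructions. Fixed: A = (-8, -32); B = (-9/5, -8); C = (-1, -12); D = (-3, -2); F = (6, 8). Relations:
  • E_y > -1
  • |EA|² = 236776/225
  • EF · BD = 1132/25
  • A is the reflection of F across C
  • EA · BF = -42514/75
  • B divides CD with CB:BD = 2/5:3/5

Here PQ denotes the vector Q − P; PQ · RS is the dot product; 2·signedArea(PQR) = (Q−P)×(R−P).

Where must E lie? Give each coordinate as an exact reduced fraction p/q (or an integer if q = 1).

E = (2/5, -2/3)

1. E_x = 2/5  [EF · BD = 1132/25 ∩ EA · BF = -42514/75]
2. E_y = -2/3  [EF · BD = 1132/25 ∩ EA · BF = -42514/75]
   → E = (2/5, -2/3)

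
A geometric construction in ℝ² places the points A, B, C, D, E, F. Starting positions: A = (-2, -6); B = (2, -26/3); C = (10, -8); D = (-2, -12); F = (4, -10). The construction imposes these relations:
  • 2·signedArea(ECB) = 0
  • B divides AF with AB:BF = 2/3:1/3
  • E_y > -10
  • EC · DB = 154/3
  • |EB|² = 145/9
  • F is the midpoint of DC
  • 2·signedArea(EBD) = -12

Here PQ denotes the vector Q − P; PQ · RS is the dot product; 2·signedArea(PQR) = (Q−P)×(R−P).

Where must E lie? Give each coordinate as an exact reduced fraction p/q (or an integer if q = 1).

E = (-2, -9)

1. E_x = -2  [2·signedArea(ECB) = 0 ∩ 2·signedArea(EBD) = -12]
2. E_y = -9  [2·signedArea(ECB) = 0 ∩ 2·signedArea(EBD) = -12]
   → E = (-2, -9)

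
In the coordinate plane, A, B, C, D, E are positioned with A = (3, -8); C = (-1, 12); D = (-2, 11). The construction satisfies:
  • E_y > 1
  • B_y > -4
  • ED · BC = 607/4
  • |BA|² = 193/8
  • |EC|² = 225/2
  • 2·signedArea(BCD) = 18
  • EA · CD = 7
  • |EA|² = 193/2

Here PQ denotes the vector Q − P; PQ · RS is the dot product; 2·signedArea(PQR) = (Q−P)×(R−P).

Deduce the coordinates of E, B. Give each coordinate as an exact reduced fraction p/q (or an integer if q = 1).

B = (7/4, -13/4)
E = (1/2, 3/2)

1. E_x = 1/2  [line 1·x + 1·y + -2 = 0 ∩ |EA|² = 193/2]
2. E_y = 3/2  [line 1·x + 1·y + -2 = 0 ∩ |EA|² = 193/2]
   → E = (1/2, 3/2)
3. B_x = 7/4  [2·signedArea(BCD) = 18 ∩ ED · BC = 607/4]
4. B_y = -13/4  [2·signedArea(BCD) = 18 ∩ ED · BC = 607/4]
   → B = (7/4, -13/4)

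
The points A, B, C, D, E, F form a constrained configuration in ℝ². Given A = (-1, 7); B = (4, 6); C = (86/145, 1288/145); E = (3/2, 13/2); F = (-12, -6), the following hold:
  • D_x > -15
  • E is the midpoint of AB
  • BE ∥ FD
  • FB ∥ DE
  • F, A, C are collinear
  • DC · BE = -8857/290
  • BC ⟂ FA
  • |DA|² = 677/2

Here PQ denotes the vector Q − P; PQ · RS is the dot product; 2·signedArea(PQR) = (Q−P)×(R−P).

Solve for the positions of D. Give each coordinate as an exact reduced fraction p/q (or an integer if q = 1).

1. D_x = -29/2  [FB ∥ DE ∩ BE ∥ FD]
2. D_y = -11/2  [FB ∥ DE ∩ BE ∥ FD]
   → D = (-29/2, -11/2)

D = (-29/2, -11/2)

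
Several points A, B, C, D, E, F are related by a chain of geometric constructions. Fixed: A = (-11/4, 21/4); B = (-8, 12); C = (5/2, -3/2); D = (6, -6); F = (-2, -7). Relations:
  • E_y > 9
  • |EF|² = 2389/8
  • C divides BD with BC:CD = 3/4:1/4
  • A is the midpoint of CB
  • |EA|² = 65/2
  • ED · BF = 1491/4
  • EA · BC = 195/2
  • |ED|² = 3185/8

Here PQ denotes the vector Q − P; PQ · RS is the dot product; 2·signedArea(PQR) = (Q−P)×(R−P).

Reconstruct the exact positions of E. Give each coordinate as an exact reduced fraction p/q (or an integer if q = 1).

E = (-25/4, 39/4)

1. E_x = -25/4  [EA · BC = 195/2 ∩ ED · BF = 1491/4]
2. E_y = 39/4  [EA · BC = 195/2 ∩ ED · BF = 1491/4]
   → E = (-25/4, 39/4)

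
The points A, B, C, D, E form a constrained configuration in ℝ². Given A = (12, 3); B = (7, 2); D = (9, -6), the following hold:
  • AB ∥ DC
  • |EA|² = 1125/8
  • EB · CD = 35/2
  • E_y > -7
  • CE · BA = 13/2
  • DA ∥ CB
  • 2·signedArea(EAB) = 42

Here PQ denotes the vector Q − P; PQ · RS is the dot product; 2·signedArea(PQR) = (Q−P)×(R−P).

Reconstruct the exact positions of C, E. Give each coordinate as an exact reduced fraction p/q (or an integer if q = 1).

1. C_x = 4  [DA ∥ CB ∩ AB ∥ DC]
2. C_y = -7  [DA ∥ CB ∩ AB ∥ DC]
   → C = (4, -7)
3. E_x = 21/4  [EB · CD = 35/2 ∩ 2·signedArea(EAB) = 42]
4. E_y = -27/4  [EB · CD = 35/2 ∩ 2·signedArea(EAB) = 42]
   → E = (21/4, -27/4)

C = (4, -7)
E = (21/4, -27/4)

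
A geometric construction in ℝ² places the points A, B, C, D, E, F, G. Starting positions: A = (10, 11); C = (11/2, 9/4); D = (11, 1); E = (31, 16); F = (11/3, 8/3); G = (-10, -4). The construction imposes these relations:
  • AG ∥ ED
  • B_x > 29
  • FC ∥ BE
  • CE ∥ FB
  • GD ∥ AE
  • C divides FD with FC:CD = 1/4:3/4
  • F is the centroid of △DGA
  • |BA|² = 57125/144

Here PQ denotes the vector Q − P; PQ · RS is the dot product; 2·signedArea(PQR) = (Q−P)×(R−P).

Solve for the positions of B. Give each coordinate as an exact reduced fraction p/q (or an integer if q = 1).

1. B_x = 175/6  [FC ∥ BE ∩ CE ∥ FB]
2. B_y = 197/12  [FC ∥ BE ∩ CE ∥ FB]
   → B = (175/6, 197/12)

B = (175/6, 197/12)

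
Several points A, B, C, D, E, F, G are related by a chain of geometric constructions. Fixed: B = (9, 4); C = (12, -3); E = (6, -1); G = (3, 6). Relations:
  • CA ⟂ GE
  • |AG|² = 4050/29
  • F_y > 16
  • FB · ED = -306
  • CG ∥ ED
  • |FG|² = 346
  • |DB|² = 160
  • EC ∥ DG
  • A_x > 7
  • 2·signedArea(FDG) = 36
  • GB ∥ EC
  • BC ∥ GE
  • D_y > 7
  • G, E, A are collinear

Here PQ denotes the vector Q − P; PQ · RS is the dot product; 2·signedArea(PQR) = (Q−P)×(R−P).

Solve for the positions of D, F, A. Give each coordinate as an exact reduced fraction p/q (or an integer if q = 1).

A = (222/29, -141/29)
D = (-3, 8)
F = (-12, 17)

1. D_x = -3  [EC ∥ DG ∩ CG ∥ ED]
2. D_y = 8  [EC ∥ DG ∩ CG ∥ ED]
   → D = (-3, 8)
3. F_x = -12  [FB · ED = -306 ∩ 2·signedArea(FDG) = 36]
4. F_y = 17  [FB · ED = -306 ∩ 2·signedArea(FDG) = 36]
   → F = (-12, 17)
5. A_x = 222/29  [G, E, A are collinear ∩ CA ⟂ GE]
6. A_y = -141/29  [G, E, A are collinear ∩ CA ⟂ GE]
   → A = (222/29, -141/29)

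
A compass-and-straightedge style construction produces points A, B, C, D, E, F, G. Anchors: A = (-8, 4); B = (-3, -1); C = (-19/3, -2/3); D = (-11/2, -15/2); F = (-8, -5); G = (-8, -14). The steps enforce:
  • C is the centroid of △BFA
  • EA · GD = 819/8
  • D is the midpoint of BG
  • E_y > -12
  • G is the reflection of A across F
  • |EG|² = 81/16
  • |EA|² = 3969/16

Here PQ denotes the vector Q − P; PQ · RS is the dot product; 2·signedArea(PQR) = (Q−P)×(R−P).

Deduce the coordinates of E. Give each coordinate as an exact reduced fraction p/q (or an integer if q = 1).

1. E_x = -8  [line -5/2·x + -13/2·y + -771/8 = 0 ∩ |EG|² = 81/16]
2. E_y = -47/4  [line -5/2·x + -13/2·y + -771/8 = 0 ∩ |EG|² = 81/16]
   → E = (-8, -47/4)

E = (-8, -47/4)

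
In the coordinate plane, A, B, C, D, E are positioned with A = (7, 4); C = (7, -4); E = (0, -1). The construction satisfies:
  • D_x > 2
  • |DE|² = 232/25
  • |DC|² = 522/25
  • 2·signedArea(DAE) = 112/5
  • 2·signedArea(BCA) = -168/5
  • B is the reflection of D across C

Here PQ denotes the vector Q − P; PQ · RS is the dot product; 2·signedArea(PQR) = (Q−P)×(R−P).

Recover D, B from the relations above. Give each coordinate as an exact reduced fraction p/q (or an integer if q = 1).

B = (56/5, -29/5)
D = (14/5, -11/5)

1. D_x = 14/5  [line 5·x + -7·y + -147/5 = 0 ∩ |DE|² = 232/25]
2. D_y = -11/5  [line 5·x + -7·y + -147/5 = 0 ∩ |DE|² = 232/25]
   → D = (14/5, -11/5)
3. B_x = 56/5  [B is the reflection of D across C]
4. B_y = -29/5  [B is the reflection of D across C]
   → B = (56/5, -29/5)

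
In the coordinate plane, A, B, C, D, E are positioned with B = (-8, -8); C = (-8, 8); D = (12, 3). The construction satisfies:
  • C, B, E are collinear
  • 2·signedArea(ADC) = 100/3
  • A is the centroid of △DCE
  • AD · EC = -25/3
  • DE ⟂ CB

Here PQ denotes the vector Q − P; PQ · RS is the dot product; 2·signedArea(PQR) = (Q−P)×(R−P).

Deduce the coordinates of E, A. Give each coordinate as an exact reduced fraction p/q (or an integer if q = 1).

1. E_x = -8  [C, B, E are collinear ∩ DE ⟂ CB]
2. E_y = 3  [C, B, E are collinear ∩ DE ⟂ CB]
   → E = (-8, 3)
3. A_x = -4/3  [A is the centroid of △DCE]
4. A_y = 14/3  [A is the centroid of △DCE]
   → A = (-4/3, 14/3)

A = (-4/3, 14/3)
E = (-8, 3)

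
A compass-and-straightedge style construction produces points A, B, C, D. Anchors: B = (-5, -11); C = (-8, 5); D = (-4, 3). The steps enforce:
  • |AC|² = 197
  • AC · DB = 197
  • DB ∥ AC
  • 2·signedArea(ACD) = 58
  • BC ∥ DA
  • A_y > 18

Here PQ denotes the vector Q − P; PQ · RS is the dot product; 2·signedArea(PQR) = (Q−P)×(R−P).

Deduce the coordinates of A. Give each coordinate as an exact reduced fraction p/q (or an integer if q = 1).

A = (-7, 19)

1. A_x = -7  [DB ∥ AC ∩ BC ∥ DA]
2. A_y = 19  [DB ∥ AC ∩ BC ∥ DA]
   → A = (-7, 19)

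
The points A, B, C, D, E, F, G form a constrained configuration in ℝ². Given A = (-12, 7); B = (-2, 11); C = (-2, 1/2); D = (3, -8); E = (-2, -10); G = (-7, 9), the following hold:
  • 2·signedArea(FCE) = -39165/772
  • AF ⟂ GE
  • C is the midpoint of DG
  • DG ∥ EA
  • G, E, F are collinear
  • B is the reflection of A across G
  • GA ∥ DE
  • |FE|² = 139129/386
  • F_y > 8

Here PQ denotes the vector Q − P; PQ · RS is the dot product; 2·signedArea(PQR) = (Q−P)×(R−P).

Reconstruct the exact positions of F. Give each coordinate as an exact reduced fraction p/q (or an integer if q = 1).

1. F_x = -2637/386  [G, E, F are collinear ∩ AF ⟂ GE]
2. F_y = 3227/386  [G, E, F are collinear ∩ AF ⟂ GE]
   → F = (-2637/386, 3227/386)

F = (-2637/386, 3227/386)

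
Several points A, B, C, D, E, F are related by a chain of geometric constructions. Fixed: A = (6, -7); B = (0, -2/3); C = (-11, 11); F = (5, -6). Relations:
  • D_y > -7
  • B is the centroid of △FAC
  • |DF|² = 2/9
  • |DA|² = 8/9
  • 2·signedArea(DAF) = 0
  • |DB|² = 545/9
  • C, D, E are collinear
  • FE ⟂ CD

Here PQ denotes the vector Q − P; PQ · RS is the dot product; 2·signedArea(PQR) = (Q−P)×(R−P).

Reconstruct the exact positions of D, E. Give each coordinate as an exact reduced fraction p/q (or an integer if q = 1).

1. D_x = 16/3  [line -1·x + -1·y + -1 = 0 ∩ |DA|² = 8/9]
2. D_y = -19/3  [line -1·x + -1·y + -1 = 0 ∩ |DA|² = 8/9]
   → D = (16/3, -19/3)
3. E_x = 25577/5105  [C, D, E are collinear ∩ FE ⟂ CD]
4. E_y = -30581/5105  [C, D, E are collinear ∩ FE ⟂ CD]
   → E = (25577/5105, -30581/5105)

D = (16/3, -19/3)
E = (25577/5105, -30581/5105)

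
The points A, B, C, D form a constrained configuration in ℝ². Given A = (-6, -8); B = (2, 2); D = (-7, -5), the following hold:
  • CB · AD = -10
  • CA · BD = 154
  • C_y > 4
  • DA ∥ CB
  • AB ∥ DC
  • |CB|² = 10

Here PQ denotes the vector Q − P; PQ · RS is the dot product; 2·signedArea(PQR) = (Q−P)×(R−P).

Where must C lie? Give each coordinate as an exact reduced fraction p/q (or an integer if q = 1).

C = (1, 5)

1. C_x = 1  [DA ∥ CB ∩ AB ∥ DC]
2. C_y = 5  [DA ∥ CB ∩ AB ∥ DC]
   → C = (1, 5)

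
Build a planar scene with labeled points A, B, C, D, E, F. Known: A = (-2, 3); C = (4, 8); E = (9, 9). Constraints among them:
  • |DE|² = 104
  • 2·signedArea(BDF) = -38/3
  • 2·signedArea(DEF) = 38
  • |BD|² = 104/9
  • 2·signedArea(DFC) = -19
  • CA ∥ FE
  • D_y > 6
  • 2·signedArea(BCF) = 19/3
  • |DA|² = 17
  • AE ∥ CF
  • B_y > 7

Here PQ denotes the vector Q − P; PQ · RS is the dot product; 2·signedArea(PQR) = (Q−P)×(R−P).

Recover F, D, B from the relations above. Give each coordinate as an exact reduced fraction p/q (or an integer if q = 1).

B = (7/3, 23/3)
D = (-1, 7)
F = (15, 14)

1. F_x = 15  [CA ∥ FE ∩ AE ∥ CF]
2. F_y = 14  [CA ∥ FE ∩ AE ∥ CF]
   → F = (15, 14)
3. D_x = -1  [2·signedArea(DEF) = 38 ∩ 2·signedArea(DFC) = -19]
4. D_y = 7  [2·signedArea(DEF) = 38 ∩ 2·signedArea(DFC) = -19]
   → D = (-1, 7)
5. B_x = 7/3  [2·signedArea(BCF) = 19/3 ∩ 2·signedArea(BDF) = -38/3]
6. B_y = 23/3  [2·signedArea(BCF) = 19/3 ∩ 2·signedArea(BDF) = -38/3]
   → B = (7/3, 23/3)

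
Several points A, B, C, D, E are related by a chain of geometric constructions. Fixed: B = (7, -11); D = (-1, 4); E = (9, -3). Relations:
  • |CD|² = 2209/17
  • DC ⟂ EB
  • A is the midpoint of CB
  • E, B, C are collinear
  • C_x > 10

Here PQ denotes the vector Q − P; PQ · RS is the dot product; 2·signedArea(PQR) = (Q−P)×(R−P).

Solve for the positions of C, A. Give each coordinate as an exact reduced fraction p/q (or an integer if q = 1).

A = (145/17, -83/17)
C = (171/17, 21/17)

1. C_x = 171/17  [E, B, C are collinear ∩ DC ⟂ EB]
2. C_y = 21/17  [E, B, C are collinear ∩ DC ⟂ EB]
   → C = (171/17, 21/17)
3. A_x = 145/17  [A is the midpoint of CB]
4. A_y = -83/17  [A is the midpoint of CB]
   → A = (145/17, -83/17)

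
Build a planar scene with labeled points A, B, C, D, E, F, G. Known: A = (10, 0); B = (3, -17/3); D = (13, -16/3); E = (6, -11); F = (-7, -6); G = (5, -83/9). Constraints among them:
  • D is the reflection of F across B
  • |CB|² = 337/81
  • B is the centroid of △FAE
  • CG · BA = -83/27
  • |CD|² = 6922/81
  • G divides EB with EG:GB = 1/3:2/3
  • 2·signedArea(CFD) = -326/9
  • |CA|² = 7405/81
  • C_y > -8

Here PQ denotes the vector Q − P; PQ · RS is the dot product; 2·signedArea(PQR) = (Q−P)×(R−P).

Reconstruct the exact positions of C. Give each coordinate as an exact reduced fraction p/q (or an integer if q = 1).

1. C_x = 4  [2·signedArea(CFD) = -326/9 ∩ CG · BA = -83/27]
2. C_y = -67/9  [2·signedArea(CFD) = -326/9 ∩ CG · BA = -83/27]
   → C = (4, -67/9)

C = (4, -67/9)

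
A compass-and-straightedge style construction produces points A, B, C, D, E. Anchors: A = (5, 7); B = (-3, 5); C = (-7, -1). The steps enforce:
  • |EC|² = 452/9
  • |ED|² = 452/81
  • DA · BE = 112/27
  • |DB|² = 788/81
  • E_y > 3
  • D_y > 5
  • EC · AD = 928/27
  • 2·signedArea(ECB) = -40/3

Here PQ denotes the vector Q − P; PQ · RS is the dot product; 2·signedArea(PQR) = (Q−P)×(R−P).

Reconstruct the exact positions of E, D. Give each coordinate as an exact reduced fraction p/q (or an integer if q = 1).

1. E_x = -5/3  [line -6·x + 4·y + -74/3 = 0 ∩ |EC|² = 452/9]
2. E_y = 11/3  [line -6·x + 4·y + -74/3 = 0 ∩ |EC|² = 452/9]
   → E = (-5/3, 11/3)
3. D_x = 1/9  [DA · BE = 112/27 ∩ EC · AD = 928/27]
4. D_y = 47/9  [DA · BE = 112/27 ∩ EC · AD = 928/27]
   → D = (1/9, 47/9)

D = (1/9, 47/9)
E = (-5/3, 11/3)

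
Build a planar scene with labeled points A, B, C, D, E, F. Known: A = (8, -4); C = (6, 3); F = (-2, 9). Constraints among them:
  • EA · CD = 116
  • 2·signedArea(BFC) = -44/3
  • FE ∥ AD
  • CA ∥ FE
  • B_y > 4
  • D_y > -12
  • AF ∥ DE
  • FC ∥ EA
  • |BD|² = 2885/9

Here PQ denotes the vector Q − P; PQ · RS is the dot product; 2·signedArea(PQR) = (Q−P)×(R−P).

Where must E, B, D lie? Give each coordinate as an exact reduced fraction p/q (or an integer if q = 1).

B = (4/3, 14/3)
D = (10, -11)
E = (0, 2)

1. E_x = 0  [FC ∥ EA ∩ CA ∥ FE]
2. E_y = 2  [FC ∥ EA ∩ CA ∥ FE]
   → E = (0, 2)
3. D_x = 10  [AF ∥ DE ∩ FE ∥ AD]
4. D_y = -11  [AF ∥ DE ∩ FE ∥ AD]
   → D = (10, -11)
5. B_x = 4/3  [line 6·x + 8·y + -136/3 = 0 ∩ |BD|² = 2885/9]
6. B_y = 14/3  [line 6·x + 8·y + -136/3 = 0 ∩ |BD|² = 2885/9]
   → B = (4/3, 14/3)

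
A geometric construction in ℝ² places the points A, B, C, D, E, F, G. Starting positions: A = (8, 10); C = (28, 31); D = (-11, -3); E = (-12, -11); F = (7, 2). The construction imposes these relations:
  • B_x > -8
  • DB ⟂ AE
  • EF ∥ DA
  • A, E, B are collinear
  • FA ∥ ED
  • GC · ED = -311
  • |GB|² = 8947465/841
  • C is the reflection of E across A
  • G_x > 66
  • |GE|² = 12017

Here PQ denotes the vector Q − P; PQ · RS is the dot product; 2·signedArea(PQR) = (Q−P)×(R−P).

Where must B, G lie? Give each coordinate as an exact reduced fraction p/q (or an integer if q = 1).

1. B_x = -6332/841  [A, E, B are collinear ∩ DB ⟂ AE]
2. B_y = -5303/841  [A, E, B are collinear ∩ DB ⟂ AE]
   → B = (-6332/841, -5303/841)
3. G_x = 67  [line -1·x + -8·y + 587 = 0 ∩ |GB|² = 8947465/841]
4. G_y = 65  [line -1·x + -8·y + 587 = 0 ∩ |GB|² = 8947465/841]
   → G = (67, 65)

B = (-6332/841, -5303/841)
G = (67, 65)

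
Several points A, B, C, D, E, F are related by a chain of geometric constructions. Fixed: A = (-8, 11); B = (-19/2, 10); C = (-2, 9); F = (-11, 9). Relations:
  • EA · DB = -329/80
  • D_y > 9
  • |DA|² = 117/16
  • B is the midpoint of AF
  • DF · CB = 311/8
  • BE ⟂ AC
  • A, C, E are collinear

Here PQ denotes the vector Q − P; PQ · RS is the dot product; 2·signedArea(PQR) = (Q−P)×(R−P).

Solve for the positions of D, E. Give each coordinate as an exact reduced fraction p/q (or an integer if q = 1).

1. E_x = -181/20  [A, C, E are collinear ∩ BE ⟂ AC]
2. E_y = 227/20  [A, C, E are collinear ∩ BE ⟂ AC]
   → E = (-181/20, 227/20)
3. D_x = -23/4  [DF · CB = 311/8 ∩ EA · DB = -329/80]
4. D_y = 19/2  [DF · CB = 311/8 ∩ EA · DB = -329/80]
   → D = (-23/4, 19/2)

D = (-23/4, 19/2)
E = (-181/20, 227/20)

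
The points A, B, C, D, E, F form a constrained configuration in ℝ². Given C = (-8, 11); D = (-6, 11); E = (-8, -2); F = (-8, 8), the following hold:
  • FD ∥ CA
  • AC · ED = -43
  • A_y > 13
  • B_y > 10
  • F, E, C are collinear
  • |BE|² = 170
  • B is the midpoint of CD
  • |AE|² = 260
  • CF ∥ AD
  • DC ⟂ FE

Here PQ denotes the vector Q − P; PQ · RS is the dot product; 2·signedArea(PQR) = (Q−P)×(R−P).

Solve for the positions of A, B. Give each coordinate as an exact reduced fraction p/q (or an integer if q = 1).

1. A_x = -6  [CF ∥ AD ∩ FD ∥ CA]
2. A_y = 14  [CF ∥ AD ∩ FD ∥ CA]
   → A = (-6, 14)
3. B_x = -7  [B is the midpoint of CD]
4. B_y = 11  [B is the midpoint of CD]
   → B = (-7, 11)

A = (-6, 14)
B = (-7, 11)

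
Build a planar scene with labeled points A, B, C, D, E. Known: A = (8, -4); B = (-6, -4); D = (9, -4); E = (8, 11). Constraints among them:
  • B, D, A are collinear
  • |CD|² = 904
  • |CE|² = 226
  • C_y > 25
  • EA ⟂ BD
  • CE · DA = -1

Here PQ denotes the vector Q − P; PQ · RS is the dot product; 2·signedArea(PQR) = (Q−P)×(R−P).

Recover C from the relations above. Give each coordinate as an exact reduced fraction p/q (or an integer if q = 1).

C = (7, 26)

1. C_x = 7  [CE · DA = -1]
2. C_y = 26  [|CE|² = 226]
   → C = (7, 26)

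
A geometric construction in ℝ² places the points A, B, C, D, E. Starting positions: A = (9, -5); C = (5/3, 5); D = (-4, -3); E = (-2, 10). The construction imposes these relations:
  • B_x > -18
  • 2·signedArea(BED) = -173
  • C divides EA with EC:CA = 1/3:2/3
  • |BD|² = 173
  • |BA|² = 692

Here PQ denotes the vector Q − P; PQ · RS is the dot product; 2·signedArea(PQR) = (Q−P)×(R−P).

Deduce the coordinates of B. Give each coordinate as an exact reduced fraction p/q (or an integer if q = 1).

1. B_x = -17  [line 13·x + -2·y + 219 = 0 ∩ |BA|² = 692]
2. B_y = -1  [line 13·x + -2·y + 219 = 0 ∩ |BA|² = 692]
   → B = (-17, -1)

B = (-17, -1)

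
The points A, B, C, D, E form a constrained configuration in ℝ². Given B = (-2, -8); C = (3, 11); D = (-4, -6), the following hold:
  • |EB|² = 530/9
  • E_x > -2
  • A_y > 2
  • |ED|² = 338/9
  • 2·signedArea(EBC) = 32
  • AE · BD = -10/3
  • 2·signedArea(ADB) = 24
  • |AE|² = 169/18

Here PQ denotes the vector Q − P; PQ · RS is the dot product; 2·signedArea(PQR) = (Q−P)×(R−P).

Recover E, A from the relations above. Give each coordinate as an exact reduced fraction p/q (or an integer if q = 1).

A = (-1/2, 5/2)
E = (-5/3, -1/3)

1. E_x = -5/3  [line -19·x + 5·y + -30 = 0 ∩ |EB|² = 530/9]
2. E_y = -1/3  [line -19·x + 5·y + -30 = 0 ∩ |EB|² = 530/9]
   → E = (-5/3, -1/3)
3. A_x = -1/2  [2·signedArea(ADB) = 24 ∩ AE · BD = -10/3]
4. A_y = 5/2  [2·signedArea(ADB) = 24 ∩ AE · BD = -10/3]
   → A = (-1/2, 5/2)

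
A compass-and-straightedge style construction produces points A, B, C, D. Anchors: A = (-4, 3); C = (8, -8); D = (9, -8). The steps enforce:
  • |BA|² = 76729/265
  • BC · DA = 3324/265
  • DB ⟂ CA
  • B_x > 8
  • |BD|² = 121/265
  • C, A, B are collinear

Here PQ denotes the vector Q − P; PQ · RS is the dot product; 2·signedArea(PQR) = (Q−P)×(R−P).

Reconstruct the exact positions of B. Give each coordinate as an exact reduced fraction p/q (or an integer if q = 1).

1. B_x = 2264/265  [C, A, B are collinear ∩ DB ⟂ CA]
2. B_y = -2252/265  [C, A, B are collinear ∩ DB ⟂ CA]
   → B = (2264/265, -2252/265)

B = (2264/265, -2252/265)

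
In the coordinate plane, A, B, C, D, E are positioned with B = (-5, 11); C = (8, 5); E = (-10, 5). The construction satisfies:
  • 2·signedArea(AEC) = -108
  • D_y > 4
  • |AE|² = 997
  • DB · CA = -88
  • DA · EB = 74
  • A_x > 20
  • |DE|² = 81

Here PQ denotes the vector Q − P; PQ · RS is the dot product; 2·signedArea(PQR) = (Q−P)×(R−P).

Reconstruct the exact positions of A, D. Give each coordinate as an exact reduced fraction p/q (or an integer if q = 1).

A = (21, -1)
D = (-1, 5)

1. A_y = -1  [2·signedArea(AEC) = -108]
2. A_x = 21  [|AE|² = 997]
   → A = (21, -1)
3. D_x = -1  [DA · EB = 74 ∩ DB · CA = -88]
4. D_y = 5  [DA · EB = 74 ∩ DB · CA = -88]
   → D = (-1, 5)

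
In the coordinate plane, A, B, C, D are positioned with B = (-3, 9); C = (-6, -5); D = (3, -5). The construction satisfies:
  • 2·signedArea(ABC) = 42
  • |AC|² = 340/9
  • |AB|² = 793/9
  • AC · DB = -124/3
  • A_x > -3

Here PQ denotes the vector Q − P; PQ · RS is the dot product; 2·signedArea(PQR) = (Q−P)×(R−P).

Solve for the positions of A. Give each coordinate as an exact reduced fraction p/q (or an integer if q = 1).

1. A_x = -2  [2·signedArea(ABC) = 42 ∩ AC · DB = -124/3]
2. A_y = -1/3  [2·signedArea(ABC) = 42 ∩ AC · DB = -124/3]
   → A = (-2, -1/3)

A = (-2, -1/3)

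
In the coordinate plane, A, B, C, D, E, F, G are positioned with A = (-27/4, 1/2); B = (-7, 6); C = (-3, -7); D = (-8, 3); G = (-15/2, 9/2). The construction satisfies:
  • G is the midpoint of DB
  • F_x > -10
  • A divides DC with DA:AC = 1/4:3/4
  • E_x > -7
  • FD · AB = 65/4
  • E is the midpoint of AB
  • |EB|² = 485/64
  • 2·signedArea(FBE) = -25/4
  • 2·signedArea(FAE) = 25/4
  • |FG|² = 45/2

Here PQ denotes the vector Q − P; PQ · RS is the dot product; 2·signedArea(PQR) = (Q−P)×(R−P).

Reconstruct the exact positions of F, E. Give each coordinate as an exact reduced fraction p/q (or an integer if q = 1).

E = (-55/8, 13/4)
F = (-9, 0)

1. E_x = -55/8  [E is the midpoint of AB]
2. E_y = 13/4  [E is the midpoint of AB]
   → E = (-55/8, 13/4)
3. F_x = -9  [2·signedArea(FAE) = 25/4 ∩ FD · AB = 65/4]
4. F_y = 0  [2·signedArea(FAE) = 25/4 ∩ FD · AB = 65/4]
   → F = (-9, 0)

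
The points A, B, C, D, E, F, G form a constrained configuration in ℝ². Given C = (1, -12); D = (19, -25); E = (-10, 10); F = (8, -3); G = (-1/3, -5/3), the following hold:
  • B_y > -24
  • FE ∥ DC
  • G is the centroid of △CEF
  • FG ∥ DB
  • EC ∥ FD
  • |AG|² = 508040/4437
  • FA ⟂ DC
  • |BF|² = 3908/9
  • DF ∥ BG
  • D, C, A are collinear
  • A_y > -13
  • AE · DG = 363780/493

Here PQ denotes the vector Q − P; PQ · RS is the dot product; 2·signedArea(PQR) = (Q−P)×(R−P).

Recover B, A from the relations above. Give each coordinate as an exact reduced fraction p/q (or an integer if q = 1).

A = (655/493, -6033/493)
B = (32/3, -71/3)

1. B_x = 32/3  [DF ∥ BG ∩ FG ∥ DB]
2. B_y = -71/3  [DF ∥ BG ∩ FG ∥ DB]
   → B = (32/3, -71/3)
3. A_x = 655/493  [D, C, A are collinear ∩ FA ⟂ DC]
4. A_y = -6033/493  [D, C, A are collinear ∩ FA ⟂ DC]
   → A = (655/493, -6033/493)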